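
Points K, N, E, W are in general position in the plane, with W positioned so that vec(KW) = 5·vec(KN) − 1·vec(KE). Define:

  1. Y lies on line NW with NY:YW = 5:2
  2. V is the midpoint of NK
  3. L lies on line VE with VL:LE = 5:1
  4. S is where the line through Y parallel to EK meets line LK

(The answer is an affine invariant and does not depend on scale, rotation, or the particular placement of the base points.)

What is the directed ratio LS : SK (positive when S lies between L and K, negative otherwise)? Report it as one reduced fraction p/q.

Assign K = (0, 0), N = (1, 0), E = (0, 1), W = (5, -1) — the answer is frame-independent, so this choice is without loss of generality.
1. Y lies on line NW with NY:YW = 5:2 ⇒ Y = (27/7, -5/7)
2. V is the midpoint of NK ⇒ V = (1/2, 0)
3. L lies on line VE with VL:LE = 5:1 ⇒ L = (1/12, 5/6)
4. S is where the line through Y parallel to EK meets line LK ⇒ S = (27/7, 270/7)
S = L + t·(K−L) with t = -317/7, so LS:SK = t:(1−t) = -317/7:324/7

LS:SK = -317/324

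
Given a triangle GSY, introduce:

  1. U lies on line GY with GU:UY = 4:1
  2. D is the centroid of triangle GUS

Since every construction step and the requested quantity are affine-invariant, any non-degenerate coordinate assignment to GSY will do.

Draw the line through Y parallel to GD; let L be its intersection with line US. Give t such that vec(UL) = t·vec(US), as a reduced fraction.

t = -1/8

Choose coordinates G = (0, 0), S = (1, 0), Y = (0, 1).
1. U lies on line GY with GU:UY = 4:1 ⇒ U = (0, 4/5)
2. D is the centroid of triangle GUS ⇒ D = (1/3, 4/15)
through Y parallel to GD: direction (1/3, 4/15); meets US at L = (-1/8, 9/10)
L = U + t·(S−U) with t = -1/8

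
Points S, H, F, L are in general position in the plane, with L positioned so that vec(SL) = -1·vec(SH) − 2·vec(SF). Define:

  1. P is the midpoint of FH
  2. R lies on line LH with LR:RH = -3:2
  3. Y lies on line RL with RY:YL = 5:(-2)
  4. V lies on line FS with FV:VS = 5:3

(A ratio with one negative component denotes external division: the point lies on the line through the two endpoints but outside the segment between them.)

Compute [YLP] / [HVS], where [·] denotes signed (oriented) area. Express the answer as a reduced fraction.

[YLP]:[HVS] = 32/3

Choose coordinates S = (0, 0), H = (1, 0), F = (0, 1), L = (-1, -2).
1. P is the midpoint of FH ⇒ P = (1/2, 1/2)
2. R lies on line LH with LR:RH = -3:2 ⇒ R = (5, 4)
3. Y lies on line RL with RY:YL = 5:(-2) ⇒ Y = (-5, -6)
4. V lies on line FS with FV:VS = 5:3 ⇒ V = (0, 3/8)
2·[YLP] = 4, 2·[HVS] = 3/8
[YLP]:[HVS] = 4:3/8 = 32/3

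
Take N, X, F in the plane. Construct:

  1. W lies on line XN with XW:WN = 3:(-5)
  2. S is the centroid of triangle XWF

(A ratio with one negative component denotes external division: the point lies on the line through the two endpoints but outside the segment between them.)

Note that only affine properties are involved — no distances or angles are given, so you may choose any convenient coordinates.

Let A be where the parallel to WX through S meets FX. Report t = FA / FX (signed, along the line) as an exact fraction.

Set N = (0, 0), X = (1, 0), F = (0, 1); any affine frame gives the same invariant.
1. W lies on line XN with XW:WN = 3:(-5) ⇒ W = (5/2, 0)
2. S is the centroid of triangle XWF ⇒ S = (7/6, 1/3)
through S parallel to WX: direction (-3/2, 0); meets FX at A = (2/3, 1/3)
A = F + t·(X−F) with t = 2/3

t = 2/3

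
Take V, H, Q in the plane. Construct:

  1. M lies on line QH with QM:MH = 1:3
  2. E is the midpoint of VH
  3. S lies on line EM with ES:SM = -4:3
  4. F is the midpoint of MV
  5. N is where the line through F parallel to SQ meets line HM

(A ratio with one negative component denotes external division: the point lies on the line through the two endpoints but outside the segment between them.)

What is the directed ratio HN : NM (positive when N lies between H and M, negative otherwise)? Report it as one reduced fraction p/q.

HN:NM = -25/7

Set V = (0, 0), H = (1, 0), Q = (0, 1); any affine frame gives the same invariant.
1. M lies on line QH with QM:MH = 1:3 ⇒ M = (1/4, 3/4)
2. E is the midpoint of VH ⇒ E = (1/2, 0)
3. S lies on line EM with ES:SM = -4:3 ⇒ S = (-1/2, 3)
4. F is the midpoint of MV ⇒ F = (1/8, 3/8)
5. N is where the line through F parallel to SQ meets line HM ⇒ N = (-1/24, 25/24)
N = H + t·(M−H) with t = 25/18, so HN:NM = t:(1−t) = 25/18:-7/18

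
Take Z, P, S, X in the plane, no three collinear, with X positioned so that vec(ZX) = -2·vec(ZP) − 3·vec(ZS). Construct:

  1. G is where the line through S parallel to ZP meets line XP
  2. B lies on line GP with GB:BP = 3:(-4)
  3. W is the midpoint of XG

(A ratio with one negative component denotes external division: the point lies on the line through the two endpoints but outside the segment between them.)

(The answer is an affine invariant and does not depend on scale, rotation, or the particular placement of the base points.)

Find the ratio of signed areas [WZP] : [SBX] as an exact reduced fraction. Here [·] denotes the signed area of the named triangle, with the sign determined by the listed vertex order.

[WZP]:[SBX] = 1/14

Assign Z = (0, 0), P = (1, 0), S = (0, 1), X = (-2, -3) — the answer is frame-independent, so this choice is without loss of generality.
1. G is where the line through S parallel to ZP meets line XP ⇒ G = (2, 1)
2. B lies on line GP with GB:BP = 3:(-4) ⇒ B = (5, 4)
3. W is the midpoint of XG ⇒ W = (0, -1)
2·[WZP] = -1, 2·[SBX] = -14
[WZP]:[SBX] = -1:-14 = 1/14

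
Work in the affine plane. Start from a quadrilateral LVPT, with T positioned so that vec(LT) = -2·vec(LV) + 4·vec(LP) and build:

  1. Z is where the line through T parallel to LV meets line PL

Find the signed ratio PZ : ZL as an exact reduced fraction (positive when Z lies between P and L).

Work in coordinates with L = (0, 0), V = (1, 0), P = (0, 1), T = (-2, 4).
1. Z is where the line through T parallel to LV meets line PL ⇒ Z = (0, 4)
Z = P + t·(L−P) with t = -3, so PZ:ZL = t:(1−t) = -3:4

PZ:ZL = -3/4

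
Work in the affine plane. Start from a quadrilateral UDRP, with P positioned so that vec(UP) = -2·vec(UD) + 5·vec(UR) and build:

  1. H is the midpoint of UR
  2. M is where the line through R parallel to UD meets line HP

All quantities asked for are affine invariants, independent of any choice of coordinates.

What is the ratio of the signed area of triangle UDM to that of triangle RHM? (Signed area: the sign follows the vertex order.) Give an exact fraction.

[UDM]:[RHM] = -9

Work in coordinates with U = (0, 0), D = (1, 0), R = (0, 1), P = (-2, 5).
1. H is the midpoint of UR ⇒ H = (0, 1/2)
2. M is where the line through R parallel to UD meets line HP ⇒ M = (-2/9, 1)
2·[UDM] = 1, 2·[RHM] = -1/9
[UDM]:[RHM] = 1:-1/9 = -9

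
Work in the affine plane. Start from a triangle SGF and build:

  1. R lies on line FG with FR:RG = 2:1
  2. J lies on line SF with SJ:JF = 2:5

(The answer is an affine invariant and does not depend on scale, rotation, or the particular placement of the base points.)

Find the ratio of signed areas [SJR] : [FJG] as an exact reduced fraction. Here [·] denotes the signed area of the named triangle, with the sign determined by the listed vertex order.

[SJR]:[FJG] = -4/15

Set S = (0, 0), G = (1, 0), F = (0, 1); any affine frame gives the same invariant.
1. R lies on line FG with FR:RG = 2:1 ⇒ R = (2/3, 1/3)
2. J lies on line SF with SJ:JF = 2:5 ⇒ J = (0, 2/7)
2·[SJR] = -4/21, 2·[FJG] = 5/7
[SJR]:[FJG] = -4/21:5/7 = -4/15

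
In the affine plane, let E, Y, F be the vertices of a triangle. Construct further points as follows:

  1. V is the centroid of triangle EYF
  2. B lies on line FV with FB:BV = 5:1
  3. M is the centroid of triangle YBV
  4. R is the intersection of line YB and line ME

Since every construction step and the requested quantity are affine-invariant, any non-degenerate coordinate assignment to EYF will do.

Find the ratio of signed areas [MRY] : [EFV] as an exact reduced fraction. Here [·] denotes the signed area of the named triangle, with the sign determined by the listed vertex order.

Assign E = (0, 0), Y = (1, 0), F = (0, 1) — the answer is frame-independent, so this choice is without loss of generality.
1. V is the centroid of triangle EYF ⇒ V = (1/3, 1/3)
2. B lies on line FV with FB:BV = 5:1 ⇒ B = (5/18, 4/9)
3. M is the centroid of triangle YBV ⇒ M = (29/54, 7/27)
4. R is the intersection of line YB and line ME ⇒ R = (116/207, 56/207)
2·[MRY] = -7/621, 2·[EFV] = -1/3
[MRY]:[EFV] = -7/621:-1/3 = 7/207

[MRY]:[EFV] = 7/207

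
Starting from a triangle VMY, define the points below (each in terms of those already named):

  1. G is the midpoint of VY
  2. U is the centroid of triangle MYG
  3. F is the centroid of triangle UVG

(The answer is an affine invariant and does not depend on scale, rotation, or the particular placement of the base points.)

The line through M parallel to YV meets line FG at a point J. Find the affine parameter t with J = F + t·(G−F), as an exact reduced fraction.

t = -8

Assign V = (0, 0), M = (1, 0), Y = (0, 1) — the answer is frame-independent, so this choice is without loss of generality.
1. G is the midpoint of VY ⇒ G = (0, 1/2)
2. U is the centroid of triangle MYG ⇒ U = (1/3, 1/2)
3. F is the centroid of triangle UVG ⇒ F = (1/9, 1/3)
through M parallel to YV: direction (0, -1); meets FG at J = (1, -1)
J = F + t·(G−F) with t = -8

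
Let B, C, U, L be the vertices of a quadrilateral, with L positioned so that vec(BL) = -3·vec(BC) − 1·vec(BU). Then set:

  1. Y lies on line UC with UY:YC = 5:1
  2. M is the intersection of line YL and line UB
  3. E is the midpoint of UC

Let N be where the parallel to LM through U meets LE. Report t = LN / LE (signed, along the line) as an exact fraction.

Assign B = (0, 0), C = (1, 0), U = (0, 1), L = (-3, -1) — the answer is frame-independent, so this choice is without loss of generality.
1. Y lies on line UC with UY:YC = 5:1 ⇒ Y = (5/6, 1/6)
2. M is the intersection of line YL and line UB ⇒ M = (0, -2/23)
3. E is the midpoint of UC ⇒ E = (1/2, 1/2)
through U parallel to LM: direction (3, 21/23); meets LE at N = (23/4, 11/4)
N = L + t·(E−L) with t = 5/2

t = 5/2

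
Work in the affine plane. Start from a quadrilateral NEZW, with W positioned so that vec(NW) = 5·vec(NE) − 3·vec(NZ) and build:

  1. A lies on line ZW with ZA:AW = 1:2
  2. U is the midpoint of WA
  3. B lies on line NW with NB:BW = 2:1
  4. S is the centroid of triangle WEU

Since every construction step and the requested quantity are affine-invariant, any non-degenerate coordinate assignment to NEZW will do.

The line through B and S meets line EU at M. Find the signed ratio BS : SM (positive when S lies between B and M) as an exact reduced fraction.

BS:SM = 6

Work in coordinates with N = (0, 0), E = (1, 0), Z = (0, 1), W = (5, -3).
1. A lies on line ZW with ZA:AW = 1:2 ⇒ A = (5/3, -1/3)
2. U is the midpoint of WA ⇒ U = (10/3, -5/3)
3. B lies on line NW with NB:BW = 2:1 ⇒ B = (10/3, -2)
4. S is the centroid of triangle WEU ⇒ S = (28/9, -14/9)
line BS meets EU at M = (83/27, -40/27)
S = B + t·(M−B) with t = 6/7, so BS:SM = 6/7:1/7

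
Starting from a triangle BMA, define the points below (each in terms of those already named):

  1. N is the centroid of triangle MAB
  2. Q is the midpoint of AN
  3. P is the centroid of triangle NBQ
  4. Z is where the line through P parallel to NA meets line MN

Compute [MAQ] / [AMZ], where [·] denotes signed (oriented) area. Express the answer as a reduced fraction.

[MAQ]:[AMZ] = -3/8

Assign B = (0, 0), M = (1, 0), A = (0, 1) — the answer is frame-independent, so this choice is without loss of generality.
1. N is the centroid of triangle MAB ⇒ N = (1/3, 1/3)
2. Q is the midpoint of AN ⇒ Q = (1/6, 2/3)
3. P is the centroid of triangle NBQ ⇒ P = (1/6, 1/3)
4. Z is where the line through P parallel to NA meets line MN ⇒ Z = (1/9, 4/9)
2·[MAQ] = 1/6, 2·[AMZ] = -4/9
[MAQ]:[AMZ] = 1/6:-4/9 = -3/8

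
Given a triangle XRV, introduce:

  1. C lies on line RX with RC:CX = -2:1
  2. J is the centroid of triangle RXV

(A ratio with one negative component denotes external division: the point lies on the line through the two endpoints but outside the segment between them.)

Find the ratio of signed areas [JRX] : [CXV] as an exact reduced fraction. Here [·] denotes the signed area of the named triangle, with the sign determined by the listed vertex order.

Set X = (0, 0), R = (1, 0), V = (0, 1); any affine frame gives the same invariant.
1. C lies on line RX with RC:CX = -2:1 ⇒ C = (-1, 0)
2. J is the centroid of triangle RXV ⇒ J = (1/3, 1/3)
2·[JRX] = -1/3, 2·[CXV] = 1
[JRX]:[CXV] = -1/3:1 = -1/3

[JRX]:[CXV] = -1/3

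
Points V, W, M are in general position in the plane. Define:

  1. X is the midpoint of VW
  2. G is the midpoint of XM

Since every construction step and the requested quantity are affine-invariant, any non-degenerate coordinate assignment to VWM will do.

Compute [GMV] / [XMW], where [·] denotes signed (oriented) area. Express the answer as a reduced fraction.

Assign V = (0, 0), W = (1, 0), M = (0, 1) — the answer is frame-independent, so this choice is without loss of generality.
1. X is the midpoint of VW ⇒ X = (1/2, 0)
2. G is the midpoint of XM ⇒ G = (1/4, 1/2)
2·[GMV] = 1/4, 2·[XMW] = -1/2
[GMV]:[XMW] = 1/4:-1/2 = -1/2

[GMV]:[XMW] = -1/2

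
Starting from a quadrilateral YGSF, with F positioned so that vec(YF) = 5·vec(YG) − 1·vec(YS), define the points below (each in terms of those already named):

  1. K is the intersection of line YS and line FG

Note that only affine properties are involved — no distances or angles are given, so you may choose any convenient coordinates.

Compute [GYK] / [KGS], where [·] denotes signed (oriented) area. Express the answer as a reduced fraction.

[GYK]:[KGS] = -1/3

Assign Y = (0, 0), G = (1, 0), S = (0, 1), F = (5, -1) — the answer is frame-independent, so this choice is without loss of generality.
1. K is the intersection of line YS and line FG ⇒ K = (0, 1/4)
2·[GYK] = -1/4, 2·[KGS] = 3/4
[GYK]:[KGS] = -1/4:3/4 = -1/3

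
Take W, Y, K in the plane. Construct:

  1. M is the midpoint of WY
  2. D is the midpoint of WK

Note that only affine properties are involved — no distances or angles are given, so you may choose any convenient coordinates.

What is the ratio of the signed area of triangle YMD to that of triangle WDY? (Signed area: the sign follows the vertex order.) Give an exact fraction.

Set W = (0, 0), Y = (1, 0), K = (0, 1); any affine frame gives the same invariant.
1. M is the midpoint of WY ⇒ M = (1/2, 0)
2. D is the midpoint of WK ⇒ D = (0, 1/2)
2·[YMD] = -1/4, 2·[WDY] = -1/2
[YMD]:[WDY] = -1/4:-1/2 = 1/2

[YMD]:[WDY] = 1/2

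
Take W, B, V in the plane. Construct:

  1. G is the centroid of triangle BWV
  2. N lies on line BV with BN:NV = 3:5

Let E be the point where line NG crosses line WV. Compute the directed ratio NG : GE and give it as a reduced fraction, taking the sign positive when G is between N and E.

NG:GE = 7/8

Work in coordinates with W = (0, 0), B = (1, 0), V = (0, 1).
1. G is the centroid of triangle BWV ⇒ G = (1/3, 1/3)
2. N lies on line BV with BN:NV = 3:5 ⇒ N = (5/8, 3/8)
line NG meets WV at E = (0, 2/7)
G = N + t·(E−N) with t = 7/15, so NG:GE = 7/15:8/15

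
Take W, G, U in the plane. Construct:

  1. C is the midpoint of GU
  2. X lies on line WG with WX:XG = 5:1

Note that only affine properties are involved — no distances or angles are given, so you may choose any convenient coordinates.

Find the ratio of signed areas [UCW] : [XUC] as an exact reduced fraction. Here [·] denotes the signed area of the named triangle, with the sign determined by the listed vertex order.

Choose coordinates W = (0, 0), G = (1, 0), U = (0, 1).
1. C is the midpoint of GU ⇒ C = (1/2, 1/2)
2. X lies on line WG with WX:XG = 5:1 ⇒ X = (5/6, 0)
2·[UCW] = -1/2, 2·[XUC] = -1/12
[UCW]:[XUC] = -1/2:-1/12 = 6

[UCW]:[XUC] = 6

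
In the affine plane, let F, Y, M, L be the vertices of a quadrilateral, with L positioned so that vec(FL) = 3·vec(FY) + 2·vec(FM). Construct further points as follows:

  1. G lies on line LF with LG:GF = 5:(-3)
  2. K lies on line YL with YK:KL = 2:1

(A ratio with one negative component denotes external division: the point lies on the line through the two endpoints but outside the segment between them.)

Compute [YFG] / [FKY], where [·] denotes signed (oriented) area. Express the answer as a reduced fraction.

[YFG]:[FKY] = -9/4

Work in coordinates with F = (0, 0), Y = (1, 0), M = (0, 1), L = (3, 2).
1. G lies on line LF with LG:GF = 5:(-3) ⇒ G = (-9/2, -3)
2. K lies on line YL with YK:KL = 2:1 ⇒ K = (7/3, 4/3)
2·[YFG] = 3, 2·[FKY] = -4/3
[YFG]:[FKY] = 3:-4/3 = -9/4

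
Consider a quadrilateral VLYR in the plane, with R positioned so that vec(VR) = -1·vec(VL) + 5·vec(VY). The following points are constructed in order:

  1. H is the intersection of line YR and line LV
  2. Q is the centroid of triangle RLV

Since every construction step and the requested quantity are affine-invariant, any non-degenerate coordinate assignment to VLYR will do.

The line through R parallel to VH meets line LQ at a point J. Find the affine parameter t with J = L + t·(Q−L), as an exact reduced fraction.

Work in coordinates with V = (0, 0), L = (1, 0), Y = (0, 1), R = (-1, 5).
1. H is the intersection of line YR and line LV ⇒ H = (1/4, 0)
2. Q is the centroid of triangle RLV ⇒ Q = (0, 5/3)
through R parallel to VH: direction (1/4, 0); meets LQ at J = (-2, 5)
J = L + t·(Q−L) with t = 3

t = 3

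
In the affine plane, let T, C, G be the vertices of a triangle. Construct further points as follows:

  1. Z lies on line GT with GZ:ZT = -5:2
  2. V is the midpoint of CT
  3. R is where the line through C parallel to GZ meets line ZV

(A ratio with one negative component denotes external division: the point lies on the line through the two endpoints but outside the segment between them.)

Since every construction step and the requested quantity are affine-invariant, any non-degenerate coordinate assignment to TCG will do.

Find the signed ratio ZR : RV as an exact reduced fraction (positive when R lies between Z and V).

Assign T = (0, 0), C = (1, 0), G = (0, 1) — the answer is frame-independent, so this choice is without loss of generality.
1. Z lies on line GT with GZ:ZT = -5:2 ⇒ Z = (0, -2/3)
2. V is the midpoint of CT ⇒ V = (1/2, 0)
3. R is where the line through C parallel to GZ meets line ZV ⇒ R = (1, 2/3)
R = Z + t·(V−Z) with t = 2, so ZR:RV = t:(1−t) = 2:-1

ZR:RV = -2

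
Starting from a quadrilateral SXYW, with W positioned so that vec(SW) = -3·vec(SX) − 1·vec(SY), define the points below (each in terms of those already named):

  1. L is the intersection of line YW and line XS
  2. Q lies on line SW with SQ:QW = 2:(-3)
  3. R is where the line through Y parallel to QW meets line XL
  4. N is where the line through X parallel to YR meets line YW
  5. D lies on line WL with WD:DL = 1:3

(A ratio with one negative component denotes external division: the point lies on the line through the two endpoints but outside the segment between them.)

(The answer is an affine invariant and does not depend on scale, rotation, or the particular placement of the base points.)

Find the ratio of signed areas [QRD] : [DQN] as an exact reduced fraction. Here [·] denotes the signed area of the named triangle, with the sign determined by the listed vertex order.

[QRD]:[DQN] = -20/11

Choose coordinates S = (0, 0), X = (1, 0), Y = (0, 1), W = (-3, -1).
1. L is the intersection of line YW and line XS ⇒ L = (-3/2, 0)
2. Q lies on line SW with SQ:QW = 2:(-3) ⇒ Q = (6, 2)
3. R is where the line through Y parallel to QW meets line XL ⇒ R = (-3, 0)
4. N is where the line through X parallel to YR meets line YW ⇒ N = (-4, -5/3)
5. D lies on line WL with WD:DL = 1:3 ⇒ D = (-21/8, -3/4)
2·[QRD] = 15/2, 2·[DQN] = -33/8
[QRD]:[DQN] = 15/2:-33/8 = -20/11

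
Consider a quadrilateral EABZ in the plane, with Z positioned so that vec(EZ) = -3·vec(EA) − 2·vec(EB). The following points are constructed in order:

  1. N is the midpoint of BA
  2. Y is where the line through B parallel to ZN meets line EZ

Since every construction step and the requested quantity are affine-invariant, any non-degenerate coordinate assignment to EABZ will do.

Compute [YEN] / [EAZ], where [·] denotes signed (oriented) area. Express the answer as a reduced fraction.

[YEN]:[EAZ] = -7/4

Choose coordinates E = (0, 0), A = (1, 0), B = (0, 1), Z = (-3, -2).
1. N is the midpoint of BA ⇒ N = (1/2, 1/2)
2. Y is where the line through B parallel to ZN meets line EZ ⇒ Y = (-21, -14)
2·[YEN] = 7/2, 2·[EAZ] = -2
[YEN]:[EAZ] = 7/2:-2 = -7/4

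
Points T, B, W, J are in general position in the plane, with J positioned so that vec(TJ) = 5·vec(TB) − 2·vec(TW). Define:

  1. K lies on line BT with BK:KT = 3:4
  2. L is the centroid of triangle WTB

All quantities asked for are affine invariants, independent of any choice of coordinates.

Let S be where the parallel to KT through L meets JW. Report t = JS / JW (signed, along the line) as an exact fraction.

t = 7/9

Set T = (0, 0), B = (1, 0), W = (0, 1), J = (5, -2); any affine frame gives the same invariant.
1. K lies on line BT with BK:KT = 3:4 ⇒ K = (4/7, 0)
2. L is the centroid of triangle WTB ⇒ L = (1/3, 1/3)
through L parallel to KT: direction (-4/7, 0); meets JW at S = (10/9, 1/3)
S = J + t·(W−J) with t = 7/9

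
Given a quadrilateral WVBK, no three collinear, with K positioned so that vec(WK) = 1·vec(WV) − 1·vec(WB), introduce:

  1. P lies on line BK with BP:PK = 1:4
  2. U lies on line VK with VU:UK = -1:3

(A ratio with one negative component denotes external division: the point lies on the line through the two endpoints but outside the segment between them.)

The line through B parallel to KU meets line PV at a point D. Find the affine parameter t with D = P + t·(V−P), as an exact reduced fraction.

t = -1/4

Assign W = (0, 0), V = (1, 0), B = (0, 1), K = (1, -1) — the answer is frame-independent, so this choice is without loss of generality.
1. P lies on line BK with BP:PK = 1:4 ⇒ P = (1/5, 3/5)
2. U lies on line VK with VU:UK = -1:3 ⇒ U = (1, 1/2)
through B parallel to KU: direction (0, 3/2); meets PV at D = (0, 3/4)
D = P + t·(V−P) with t = -1/4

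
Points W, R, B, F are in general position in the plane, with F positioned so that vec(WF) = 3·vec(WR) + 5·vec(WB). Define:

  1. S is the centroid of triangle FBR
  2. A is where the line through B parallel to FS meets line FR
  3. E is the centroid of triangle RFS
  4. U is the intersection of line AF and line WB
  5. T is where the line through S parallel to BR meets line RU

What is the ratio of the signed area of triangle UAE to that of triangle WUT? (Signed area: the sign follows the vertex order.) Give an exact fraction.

Choose coordinates W = (0, 0), R = (1, 0), B = (0, 1), F = (3, 5).
1. S is the centroid of triangle FBR ⇒ S = (4/3, 2)
2. A is where the line through B parallel to FS meets line FR ⇒ A = (5, 10)
3. E is the centroid of triangle RFS ⇒ E = (16/9, 7/3)
4. U is the intersection of line AF and line WB ⇒ U = (0, -5/2)
5. T is where the line through S parallel to BR meets line RU ⇒ T = (5/3, 5/3)
2·[UAE] = 35/18, 2·[WUT] = 25/6
[UAE]:[WUT] = 35/18:25/6 = 7/15

[UAE]:[WUT] = 7/15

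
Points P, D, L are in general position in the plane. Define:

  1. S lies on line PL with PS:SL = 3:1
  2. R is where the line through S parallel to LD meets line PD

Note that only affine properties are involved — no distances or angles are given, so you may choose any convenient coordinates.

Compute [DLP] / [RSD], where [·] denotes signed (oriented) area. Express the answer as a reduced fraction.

[DLP]:[RSD] = -16/3

Assign P = (0, 0), D = (1, 0), L = (0, 1) — the answer is frame-independent, so this choice is without loss of generality.
1. S lies on line PL with PS:SL = 3:1 ⇒ S = (0, 3/4)
2. R is where the line through S parallel to LD meets line PD ⇒ R = (3/4, 0)
2·[DLP] = 1, 2·[RSD] = -3/16
[DLP]:[RSD] = 1:-3/16 = -16/3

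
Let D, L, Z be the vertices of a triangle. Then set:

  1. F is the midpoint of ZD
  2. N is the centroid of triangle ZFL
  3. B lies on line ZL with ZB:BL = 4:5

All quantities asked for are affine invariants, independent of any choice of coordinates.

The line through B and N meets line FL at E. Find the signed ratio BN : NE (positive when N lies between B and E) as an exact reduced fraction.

Assign D = (0, 0), L = (1, 0), Z = (0, 1) — the answer is frame-independent, so this choice is without loss of generality.
1. F is the midpoint of ZD ⇒ F = (0, 1/2)
2. N is the centroid of triangle ZFL ⇒ N = (1/3, 1/2)
3. B lies on line ZL with ZB:BL = 4:5 ⇒ B = (4/9, 5/9)
line BN meets FL at E = (1/6, 5/12)
N = B + t·(E−B) with t = 2/5, so BN:NE = 2/5:3/5

BN:NE = 2/3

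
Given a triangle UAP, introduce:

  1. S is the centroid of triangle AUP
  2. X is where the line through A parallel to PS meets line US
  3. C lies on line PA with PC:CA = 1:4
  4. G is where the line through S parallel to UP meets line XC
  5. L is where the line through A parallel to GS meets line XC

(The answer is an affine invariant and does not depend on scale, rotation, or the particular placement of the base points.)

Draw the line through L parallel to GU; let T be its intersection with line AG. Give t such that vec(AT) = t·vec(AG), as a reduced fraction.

Assign U = (0, 0), A = (1, 0), P = (0, 1) — the answer is frame-independent, so this choice is without loss of generality.
1. S is the centroid of triangle AUP ⇒ S = (1/3, 1/3)
2. X is where the line through A parallel to PS meets line US ⇒ X = (2/3, 2/3)
3. C lies on line PA with PC:CA = 1:4 ⇒ C = (1/5, 4/5)
4. G is where the line through S parallel to UP meets line XC ⇒ G = (1/3, 16/21)
5. L is where the line through A parallel to GS meets line XC ⇒ L = (1, 4/7)
through L parallel to GU: direction (-1/3, -16/21); meets AG at T = (5/6, 4/21)
T = A + t·(G−A) with t = 1/4

t = 1/4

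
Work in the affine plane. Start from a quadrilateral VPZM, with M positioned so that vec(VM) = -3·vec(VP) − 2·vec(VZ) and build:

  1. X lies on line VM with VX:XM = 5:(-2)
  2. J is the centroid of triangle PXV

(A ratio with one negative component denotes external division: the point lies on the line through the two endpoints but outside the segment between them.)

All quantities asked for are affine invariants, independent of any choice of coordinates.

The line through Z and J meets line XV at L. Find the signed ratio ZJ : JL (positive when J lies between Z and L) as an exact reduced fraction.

Choose coordinates V = (0, 0), P = (1, 0), Z = (0, 1), M = (-3, -2).
1. X lies on line VM with VX:XM = 5:(-2) ⇒ X = (-5, -10/3)
2. J is the centroid of triangle PXV ⇒ J = (-4/3, -10/9)
line ZJ meets XV at L = (-12/11, -8/11)
J = Z + t·(L−Z) with t = 11/9, so ZJ:JL = 11/9:-2/9

ZJ:JL = -11/2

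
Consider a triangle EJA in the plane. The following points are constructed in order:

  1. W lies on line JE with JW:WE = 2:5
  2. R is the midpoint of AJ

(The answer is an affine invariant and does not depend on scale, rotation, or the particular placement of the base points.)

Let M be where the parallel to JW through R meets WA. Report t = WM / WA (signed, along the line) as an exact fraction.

Set E = (0, 0), J = (1, 0), A = (0, 1); any affine frame gives the same invariant.
1. W lies on line JE with JW:WE = 2:5 ⇒ W = (5/7, 0)
2. R is the midpoint of AJ ⇒ R = (1/2, 1/2)
through R parallel to JW: direction (-2/7, 0); meets WA at M = (5/14, 1/2)
M = W + t·(A−W) with t = 1/2

t = 1/2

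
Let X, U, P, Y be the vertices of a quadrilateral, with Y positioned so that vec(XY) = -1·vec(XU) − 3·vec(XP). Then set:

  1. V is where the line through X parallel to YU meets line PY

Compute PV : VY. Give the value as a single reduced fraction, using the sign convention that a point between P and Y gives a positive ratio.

PV:VY = 2/3

Work in coordinates with X = (0, 0), U = (1, 0), P = (0, 1), Y = (-1, -3).
1. V is where the line through X parallel to YU meets line PY ⇒ V = (-2/5, -3/5)
V = P + t·(Y−P) with t = 2/5, so PV:VY = t:(1−t) = 2/5:3/5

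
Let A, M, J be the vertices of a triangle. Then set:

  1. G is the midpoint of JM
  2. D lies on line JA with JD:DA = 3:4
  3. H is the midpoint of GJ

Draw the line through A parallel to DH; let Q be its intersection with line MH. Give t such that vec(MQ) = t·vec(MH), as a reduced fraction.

Work in coordinates with A = (0, 0), M = (1, 0), J = (0, 1).
1. G is the midpoint of JM ⇒ G = (1/2, 1/2)
2. D lies on line JA with JD:DA = 3:4 ⇒ D = (0, 4/7)
3. H is the midpoint of GJ ⇒ H = (1/4, 3/4)
through A parallel to DH: direction (1/4, 5/28); meets MH at Q = (7/12, 5/12)
Q = M + t·(H−M) with t = 5/9

t = 5/9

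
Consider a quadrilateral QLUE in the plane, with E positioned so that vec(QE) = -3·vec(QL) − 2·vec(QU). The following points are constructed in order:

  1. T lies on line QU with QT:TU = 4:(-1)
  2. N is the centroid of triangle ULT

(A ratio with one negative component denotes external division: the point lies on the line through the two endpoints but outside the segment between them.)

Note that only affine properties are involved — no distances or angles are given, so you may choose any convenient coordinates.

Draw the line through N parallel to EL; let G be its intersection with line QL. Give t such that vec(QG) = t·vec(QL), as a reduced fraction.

Assign Q = (0, 0), L = (1, 0), U = (0, 1), E = (-3, -2) — the answer is frame-independent, so this choice is without loss of generality.
1. T lies on line QU with QT:TU = 4:(-1) ⇒ T = (0, 4/3)
2. N is the centroid of triangle ULT ⇒ N = (1/3, 7/9)
through N parallel to EL: direction (4, 2); meets QL at G = (-11/9, 0)
G = Q + t·(L−Q) with t = -11/9

t = -11/9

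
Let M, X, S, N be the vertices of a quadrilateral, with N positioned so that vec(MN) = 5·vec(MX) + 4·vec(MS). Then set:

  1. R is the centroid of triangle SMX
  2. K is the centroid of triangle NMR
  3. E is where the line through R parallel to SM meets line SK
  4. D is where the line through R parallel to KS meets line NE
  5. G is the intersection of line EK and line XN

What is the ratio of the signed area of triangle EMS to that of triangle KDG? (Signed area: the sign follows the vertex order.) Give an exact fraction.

[EMS]:[KDG] = -1/2

Assign M = (0, 0), X = (1, 0), S = (0, 1), N = (5, 4) — the answer is frame-independent, so this choice is without loss of generality.
1. R is the centroid of triangle SMX ⇒ R = (1/3, 1/3)
2. K is the centroid of triangle NMR ⇒ K = (16/9, 13/9)
3. E is where the line through R parallel to SM meets line SK ⇒ E = (1/3, 13/12)
4. D is where the line through R parallel to KS meets line NE ⇒ D = (-5/3, -1/6)
5. G is the intersection of line EK and line XN ⇒ G = (8/3, 5/3)
2·[EMS] = -1/3, 2·[KDG] = 2/3
[EMS]:[KDG] = -1/3:2/3 = -1/2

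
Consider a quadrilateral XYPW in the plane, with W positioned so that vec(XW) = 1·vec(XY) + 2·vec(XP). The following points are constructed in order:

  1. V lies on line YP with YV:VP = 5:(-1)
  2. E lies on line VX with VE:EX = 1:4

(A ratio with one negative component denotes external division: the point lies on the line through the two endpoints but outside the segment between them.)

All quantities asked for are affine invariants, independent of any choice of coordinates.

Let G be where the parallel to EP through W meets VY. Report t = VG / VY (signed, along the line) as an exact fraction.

t = -3/5

Assign X = (0, 0), Y = (1, 0), P = (0, 1), W = (1, 2) — the answer is frame-independent, so this choice is without loss of generality.
1. V lies on line YP with YV:VP = 5:(-1) ⇒ V = (-1/4, 5/4)
2. E lies on line VX with VE:EX = 1:4 ⇒ E = (-1/5, 1)
through W parallel to EP: direction (1/5, 0); meets VY at G = (-1, 2)
G = V + t·(Y−V) with t = -3/5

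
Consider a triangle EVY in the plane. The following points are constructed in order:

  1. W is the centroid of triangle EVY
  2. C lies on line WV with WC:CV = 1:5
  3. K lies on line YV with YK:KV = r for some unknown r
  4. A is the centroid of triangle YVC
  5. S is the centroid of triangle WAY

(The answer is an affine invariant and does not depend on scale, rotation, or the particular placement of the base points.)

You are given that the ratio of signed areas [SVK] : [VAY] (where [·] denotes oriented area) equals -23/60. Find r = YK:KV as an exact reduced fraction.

Choose coordinates E = (0, 0), V = (1, 0), Y = (0, 1).
1. W is the centroid of triangle EVY ⇒ W = (1/3, 1/3)
2. C lies on line WV with WC:CV = 1:5 ⇒ C = (4/9, 5/18)
3. With YK:KV = r, write λ = r/(r+1) so K = Y + λ·(V−Y); K is affine-linear in λ
4. A is the centroid of triangle YVC ⇒ A = (13/27, 23/54)
5. S is the centroid of triangle WAY ⇒ S = (22/81, 95/162)
Every point depending on K is an affine combination of K and λ-independent points, so each such coordinate is linear in λ; the λ² term in each signed area is a multiple of (V−Y)×(V−Y) = 0, so 2·[SVK] and 2·[VAY] are each linear in λ. Evaluating at λ=0 and λ=1:
  2·[SVK] = -23/162·λ + 23/162,   2·[VAY] = -5/54
So [SVK]:[VAY] = (-23/162·λ + 23/162) / (-5/54). Setting this equal to -23/60:
  -23/162·λ + 23/162 = -23/60·(-5/54)  ⇒  λ = 3/4
Then r = λ/(1−λ) = (3/4)/(1/4) = 3. Check: with r = 3, K = (3/4, 1/4) and [SVK]:[VAY] = -23/60 as required.

r = 3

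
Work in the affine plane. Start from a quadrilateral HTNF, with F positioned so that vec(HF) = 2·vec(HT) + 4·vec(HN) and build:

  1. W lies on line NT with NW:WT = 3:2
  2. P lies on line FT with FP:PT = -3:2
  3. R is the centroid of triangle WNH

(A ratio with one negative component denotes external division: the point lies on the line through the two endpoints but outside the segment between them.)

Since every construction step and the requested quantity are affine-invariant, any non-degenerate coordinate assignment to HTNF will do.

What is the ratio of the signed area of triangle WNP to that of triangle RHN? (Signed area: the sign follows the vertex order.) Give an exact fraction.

[WNP]:[RHN] = -30

Set H = (0, 0), T = (1, 0), N = (0, 1), F = (2, 4); any affine frame gives the same invariant.
1. W lies on line NT with NW:WT = 3:2 ⇒ W = (3/5, 2/5)
2. P lies on line FT with FP:PT = -3:2 ⇒ P = (-1, -8)
3. R is the centroid of triangle WNH ⇒ R = (1/5, 7/15)
2·[WNP] = 6, 2·[RHN] = -1/5
[WNP]:[RHN] = 6:-1/5 = -30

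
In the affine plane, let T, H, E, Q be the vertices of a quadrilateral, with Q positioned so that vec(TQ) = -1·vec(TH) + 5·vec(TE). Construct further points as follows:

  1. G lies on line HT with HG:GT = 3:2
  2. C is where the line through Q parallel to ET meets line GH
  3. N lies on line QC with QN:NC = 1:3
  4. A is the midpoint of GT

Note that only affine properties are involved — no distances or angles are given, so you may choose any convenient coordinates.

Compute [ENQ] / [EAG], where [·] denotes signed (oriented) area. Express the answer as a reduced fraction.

[ENQ]:[EAG] = -25/4

Work in coordinates with T = (0, 0), H = (1, 0), E = (0, 1), Q = (-1, 5).
1. G lies on line HT with HG:GT = 3:2 ⇒ G = (2/5, 0)
2. C is where the line through Q parallel to ET meets line GH ⇒ C = (-1, 0)
3. N lies on line QC with QN:NC = 1:3 ⇒ N = (-1, 15/4)
4. A is the midpoint of GT ⇒ A = (1/5, 0)
2·[ENQ] = -5/4, 2·[EAG] = 1/5
[ENQ]:[EAG] = -5/4:1/5 = -25/4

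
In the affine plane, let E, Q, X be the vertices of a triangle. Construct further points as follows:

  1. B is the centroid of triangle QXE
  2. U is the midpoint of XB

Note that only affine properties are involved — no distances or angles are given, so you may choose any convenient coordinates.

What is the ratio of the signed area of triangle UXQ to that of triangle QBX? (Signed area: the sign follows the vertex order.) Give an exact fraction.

[UXQ]:[QBX] = 1/2

Assign E = (0, 0), Q = (1, 0), X = (0, 1) — the answer is frame-independent, so this choice is without loss of generality.
1. B is the centroid of triangle QXE ⇒ B = (1/3, 1/3)
2. U is the midpoint of XB ⇒ U = (1/6, 2/3)
2·[UXQ] = -1/6, 2·[QBX] = -1/3
[UXQ]:[QBX] = -1/6:-1/3 = 1/2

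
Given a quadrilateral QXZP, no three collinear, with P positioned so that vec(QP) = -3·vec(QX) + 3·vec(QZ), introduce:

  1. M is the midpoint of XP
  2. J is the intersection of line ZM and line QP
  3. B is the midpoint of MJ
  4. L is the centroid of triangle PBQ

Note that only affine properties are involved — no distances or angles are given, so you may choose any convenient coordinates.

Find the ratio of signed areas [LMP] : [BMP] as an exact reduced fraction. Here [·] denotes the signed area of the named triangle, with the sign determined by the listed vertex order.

Work in coordinates with Q = (0, 0), X = (1, 0), Z = (0, 1), P = (-3, 3).
1. M is the midpoint of XP ⇒ M = (-1, 3/2)
2. J is the intersection of line ZM and line QP ⇒ J = (-2, 2)
3. B is the midpoint of MJ ⇒ B = (-3/2, 7/4)
4. L is the centroid of triangle PBQ ⇒ L = (-3/2, 19/12)
2·[LMP] = 7/12, 2·[BMP] = 1/4
[LMP]:[BMP] = 7/12:1/4 = 7/3

[LMP]:[BMP] = 7/3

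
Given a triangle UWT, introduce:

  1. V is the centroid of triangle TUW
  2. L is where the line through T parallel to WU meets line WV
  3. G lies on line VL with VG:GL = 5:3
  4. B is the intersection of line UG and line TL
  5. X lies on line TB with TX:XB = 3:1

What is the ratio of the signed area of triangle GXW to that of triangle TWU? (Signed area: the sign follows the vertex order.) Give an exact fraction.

[GXW]:[TWU] = 3/8

Choose coordinates U = (0, 0), W = (1, 0), T = (0, 1).
1. V is the centroid of triangle TUW ⇒ V = (1/3, 1/3)
2. L is where the line through T parallel to WU meets line WV ⇒ L = (-1, 1)
3. G lies on line VL with VG:GL = 5:3 ⇒ G = (-1/2, 3/4)
4. B is the intersection of line UG and line TL ⇒ B = (-2/3, 1)
5. X lies on line TB with TX:XB = 3:1 ⇒ X = (-1/2, 1)
2·[GXW] = -3/8, 2·[TWU] = -1
[GXW]:[TWU] = -3/8:-1 = 3/8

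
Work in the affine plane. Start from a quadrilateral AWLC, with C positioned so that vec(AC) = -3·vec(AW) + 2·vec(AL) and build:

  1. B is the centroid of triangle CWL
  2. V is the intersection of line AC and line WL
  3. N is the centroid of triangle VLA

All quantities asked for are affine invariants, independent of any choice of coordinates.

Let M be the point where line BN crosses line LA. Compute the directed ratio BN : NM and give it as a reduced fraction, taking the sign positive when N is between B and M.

Assign A = (0, 0), W = (1, 0), L = (0, 1), C = (-3, 2) — the answer is frame-independent, so this choice is without loss of generality.
1. B is the centroid of triangle CWL ⇒ B = (-2/3, 1)
2. V is the intersection of line AC and line WL ⇒ V = (3, -2)
3. N is the centroid of triangle VLA ⇒ N = (1, -1/3)
line BN meets LA at M = (0, 7/15)
N = B + t·(M−B) with t = 5/2, so BN:NM = 5/2:-3/2

BN:NM = -5/3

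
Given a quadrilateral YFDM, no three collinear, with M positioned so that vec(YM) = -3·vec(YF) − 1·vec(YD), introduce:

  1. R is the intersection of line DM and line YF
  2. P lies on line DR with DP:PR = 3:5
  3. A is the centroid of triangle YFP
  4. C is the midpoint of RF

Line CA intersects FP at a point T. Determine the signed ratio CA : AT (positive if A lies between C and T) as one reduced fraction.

CA:AT = 11/4

Set Y = (0, 0), F = (1, 0), D = (0, 1), M = (-3, -1); any affine frame gives the same invariant.
1. R is the intersection of line DM and line YF ⇒ R = (-3/2, 0)
2. P lies on line DR with DP:PR = 3:5 ⇒ P = (-9/16, 5/8)
3. A is the centroid of triangle YFP ⇒ A = (7/48, 5/24)
4. C is the midpoint of RF ⇒ C = (-1/4, 0)
line CA meets FP at T = (51/176, 25/88)
A = C + t·(T−C) with t = 11/15, so CA:AT = 11/15:4/15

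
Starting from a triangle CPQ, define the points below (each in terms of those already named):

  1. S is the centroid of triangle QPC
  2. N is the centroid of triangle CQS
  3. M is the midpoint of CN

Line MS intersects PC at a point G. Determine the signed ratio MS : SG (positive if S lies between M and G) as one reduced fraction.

MS:SG = -1/3

Choose coordinates C = (0, 0), P = (1, 0), Q = (0, 1).
1. S is the centroid of triangle QPC ⇒ S = (1/3, 1/3)
2. N is the centroid of triangle CQS ⇒ N = (1/9, 4/9)
3. M is the midpoint of CN ⇒ M = (1/18, 2/9)
line MS meets PC at G = (-1/2, 0)
S = M + t·(G−M) with t = -1/2, so MS:SG = -1/2:3/2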